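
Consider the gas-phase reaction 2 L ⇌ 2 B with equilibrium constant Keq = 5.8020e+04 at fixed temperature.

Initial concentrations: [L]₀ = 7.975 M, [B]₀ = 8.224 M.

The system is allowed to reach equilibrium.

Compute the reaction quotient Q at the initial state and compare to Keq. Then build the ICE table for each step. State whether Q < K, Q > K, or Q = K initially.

Q₀ = 1.063 vs Keq = 5.8020e+04 ⇒ Q<K, forward
Step 1:
                  L         B
  init        7.975     8.224
  Δ          -7.908     7.908
  eq        0.06697     16.13
  solve Keq expr → x = 3.954; check Q = 5.8020e+04

Q₀ = 1.063; Q < K (proceeds forward)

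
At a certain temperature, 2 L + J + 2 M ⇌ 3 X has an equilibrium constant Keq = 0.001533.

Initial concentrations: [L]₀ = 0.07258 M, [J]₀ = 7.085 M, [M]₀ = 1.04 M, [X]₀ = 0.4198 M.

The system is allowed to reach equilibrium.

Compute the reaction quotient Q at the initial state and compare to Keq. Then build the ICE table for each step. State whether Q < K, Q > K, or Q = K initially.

Q₀ = 1.833 vs Keq = 0.001533 ⇒ Q>K, reverse
Step 1:
                    L           J           M           X
  Initial     0.07258       7.085        1.04      0.4198
  Change       0.2065      0.1032      0.2065     -0.3097
  Equil        0.2791       7.188       1.246      0.1101
  solve Keq expr → x = -0.1032; check Q = 0.001533

Q₀ = 1.833; Q > K (proceeds reverse)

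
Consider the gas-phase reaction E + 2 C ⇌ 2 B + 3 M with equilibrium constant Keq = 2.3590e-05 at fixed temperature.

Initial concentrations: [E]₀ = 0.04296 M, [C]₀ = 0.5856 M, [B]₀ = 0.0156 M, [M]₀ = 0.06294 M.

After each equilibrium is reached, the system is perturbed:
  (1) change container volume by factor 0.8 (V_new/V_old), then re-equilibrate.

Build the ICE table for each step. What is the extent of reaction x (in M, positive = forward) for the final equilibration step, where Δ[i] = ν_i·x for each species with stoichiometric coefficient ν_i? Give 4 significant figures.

Q₀ = 4.1187e-06 vs Keq = 2.3590e-05 ⇒ Q<K, forward
Step 1:
                  E         C         B         M
  init      0.04296    0.5856    0.0156   0.06294
  Δ       -0.004854 -0.009707  0.009707   0.01456
  eq        0.03811    0.5759   0.02531    0.0775
  solve Keq expr → x = 0.004854; check Q = 2.3590e-05
Then change container volume by factor 0.8 (V_new/V_old).
Step 2:
                  E         C         B         M
  init      0.04763    0.7199   0.03163   0.09688
  Δ        0.001746  0.003491 -0.003491 -0.005237
  eq        0.04938    0.7234   0.02814   0.09164
  solve Keq expr → x = -0.001746; check Q = 2.3590e-05

x = -0.001746 M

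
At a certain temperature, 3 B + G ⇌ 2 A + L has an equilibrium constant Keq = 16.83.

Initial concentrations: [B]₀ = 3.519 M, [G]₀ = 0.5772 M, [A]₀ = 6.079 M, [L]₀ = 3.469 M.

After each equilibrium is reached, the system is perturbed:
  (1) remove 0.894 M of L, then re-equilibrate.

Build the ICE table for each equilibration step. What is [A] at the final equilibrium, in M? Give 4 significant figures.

Q₀ = 5.097 vs Keq = 16.83 ⇒ Q<K, forward
Step 1:
                   B          G          A          L
  I            3.519     0.5772      6.079      3.469
  C          -0.6112    -0.2037     0.4075     0.2037
  E            2.908     0.3735      6.486      3.673
  solve Keq expr → x = 0.2037; check Q = 16.83
Then remove 0.894 M of L.
Step 2:
                   B          G          A          L
  I            2.908     0.3735      6.486      2.779
  C          -0.1202   -0.04006    0.08011    0.04006
  E            2.788     0.3334      6.567      2.819
  solve Keq expr → x = 0.04006; check Q = 16.83

[A]_eq = 6.567 M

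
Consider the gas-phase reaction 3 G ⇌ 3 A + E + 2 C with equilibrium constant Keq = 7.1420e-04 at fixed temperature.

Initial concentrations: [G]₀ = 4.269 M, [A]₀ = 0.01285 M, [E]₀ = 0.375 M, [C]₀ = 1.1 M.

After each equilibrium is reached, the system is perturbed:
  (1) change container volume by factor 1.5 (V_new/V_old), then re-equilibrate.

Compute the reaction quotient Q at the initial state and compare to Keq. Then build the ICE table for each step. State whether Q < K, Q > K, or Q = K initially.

Q₀ = 1.2375e-08; Q < K (proceeds forward)

Q₀ = 1.2375e-08 vs Keq = 7.1420e-04 ⇒ Q<K, forward
Step 1:
                   G          A          E          C
  I            4.269    0.01285      0.375        1.1
  C          -0.3527     0.3527     0.1176     0.2351
  E            3.916     0.3656     0.4926      1.335
  solve Keq expr → x = 0.1176; check Q = 7.1420e-04
Then change container volume by factor 1.5 (V_new/V_old).
Step 2:
                   G          A          E          C
  I            2.611     0.2437     0.3284     0.8901
  C         -0.08605    0.08605    0.02868    0.05737
  E            2.525     0.3298     0.3571     0.9475
  solve Keq expr → x = 0.02868; check Q = 7.1420e-04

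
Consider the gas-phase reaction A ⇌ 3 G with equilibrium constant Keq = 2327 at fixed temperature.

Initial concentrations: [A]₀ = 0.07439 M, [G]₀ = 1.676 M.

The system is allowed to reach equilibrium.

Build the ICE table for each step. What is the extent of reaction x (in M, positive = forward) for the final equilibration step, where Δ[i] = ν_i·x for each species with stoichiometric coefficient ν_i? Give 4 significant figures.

x = 0.07149 M

Q₀ = 63.29 vs Keq = 2327 ⇒ Q<K, forward
Step 1:
                    A           G
  I           0.07439       1.676
  C          -0.07149      0.2145
  E          0.002903        1.89
  solve Keq expr → x = 0.07149; check Q = 2327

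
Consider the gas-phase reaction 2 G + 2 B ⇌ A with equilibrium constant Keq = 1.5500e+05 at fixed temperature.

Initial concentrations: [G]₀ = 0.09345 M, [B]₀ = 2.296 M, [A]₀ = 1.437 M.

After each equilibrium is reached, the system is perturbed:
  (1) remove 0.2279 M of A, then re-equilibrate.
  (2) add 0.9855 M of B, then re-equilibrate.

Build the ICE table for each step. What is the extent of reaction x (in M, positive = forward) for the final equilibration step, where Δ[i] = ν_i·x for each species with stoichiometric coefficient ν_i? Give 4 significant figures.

Q₀ = 31.21 vs Keq = 1.5500e+05 ⇒ Q<K, forward
Step 1:
                  G         B         A
  init      0.09345     2.296     1.437
  Δ        -0.09205  -0.09205   0.04602
  eq       0.001403     2.204     1.483
  solve Keq expr → x = 0.04602; check Q = 1.5500e+05
Then remove 0.2279 M of A.
Step 2:
                  G         B         A
  init     0.001403     2.204     1.255
  Δ       -1.1224e-04 -1.1224e-04 5.6119e-05
  eq       0.001291     2.204     1.255
  solve Keq expr → x = 5.6119e-05; check Q = 1.5500e+05
Then add 0.9855 M of B.
Step 3:
                  G         B         A
  init     0.001291     3.189     1.255
  Δ       -3.9881e-04 -3.9881e-04 1.9940e-04
  eq      8.9243e-04     3.189     1.255
  solve Keq expr → x = 1.9940e-04; check Q = 1.5500e+05

x = 1.9940e-04 M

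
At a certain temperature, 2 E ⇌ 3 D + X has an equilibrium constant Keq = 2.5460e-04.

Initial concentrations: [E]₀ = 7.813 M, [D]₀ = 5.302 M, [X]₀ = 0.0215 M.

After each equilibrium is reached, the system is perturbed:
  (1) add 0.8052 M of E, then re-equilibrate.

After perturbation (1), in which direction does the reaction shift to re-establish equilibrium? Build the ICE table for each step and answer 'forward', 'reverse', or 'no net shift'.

Direction: forward

Q₀ = 0.0525 vs Keq = 2.5460e-04 ⇒ Q>K, reverse
Step 1:
                   E          D          X
  I            7.813      5.302     0.0215
  C          0.04278   -0.06417   -0.02139
  E            7.856      5.238 1.0934e-04
  solve Keq expr → x = -0.02139; check Q = 2.5460e-04
Then add 0.8052 M of E.
Step 2:
                   E          D          X
  I            8.661      5.238 1.0934e-04
  C       -4.7113e-05 7.0669e-05 2.3556e-05
  E            8.661      5.238 1.3290e-04
  solve Keq expr → x = 2.3556e-05; check Q = 2.5460e-04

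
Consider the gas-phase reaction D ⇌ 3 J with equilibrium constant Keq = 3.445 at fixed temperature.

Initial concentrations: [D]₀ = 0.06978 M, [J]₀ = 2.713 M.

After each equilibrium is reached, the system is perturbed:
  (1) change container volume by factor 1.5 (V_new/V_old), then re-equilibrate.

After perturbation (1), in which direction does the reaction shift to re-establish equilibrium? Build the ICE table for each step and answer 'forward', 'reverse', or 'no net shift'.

Q₀ = 286.2 vs Keq = 3.445 ⇒ Q>K, reverse
Step 1:
                  D         J
  init      0.06978     2.713
  Δ          0.4895    -1.469
  eq         0.5593     1.244
  solve Keq expr → x = -0.4895; check Q = 3.445
Then change container volume by factor 1.5 (V_new/V_old).
Step 2:
                  D         J
  init       0.3729    0.8296
  Δ        -0.06384    0.1915
  eq          0.309     1.021
  solve Keq expr → x = 0.06384; check Q = 3.445

Direction: forward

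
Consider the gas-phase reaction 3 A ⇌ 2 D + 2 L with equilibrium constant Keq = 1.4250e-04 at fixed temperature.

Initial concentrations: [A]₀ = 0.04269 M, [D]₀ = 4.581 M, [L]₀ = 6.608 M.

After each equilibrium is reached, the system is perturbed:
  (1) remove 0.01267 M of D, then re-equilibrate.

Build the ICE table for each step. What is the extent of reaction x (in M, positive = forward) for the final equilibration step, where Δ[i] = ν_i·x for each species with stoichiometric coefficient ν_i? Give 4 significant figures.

Q₀ = 1.1778e+07 vs Keq = 1.4250e-04 ⇒ Q>K, reverse
Step 1:
                  A         D         L
  I         0.04269     4.581     6.608
  C           6.723    -4.482    -4.482
  E           6.766   0.09883     2.126
  solve Keq expr → x = -2.241; check Q = 1.4250e-04
Then remove 0.01267 M of D.
Step 2:
                  A         D         L
  I           6.766   0.08616     2.126
  C        -0.01762   0.01174   0.01174
  E           6.748    0.0979     2.138
  solve Keq expr → x = 0.005872; check Q = 1.4250e-04

x = 0.005872 M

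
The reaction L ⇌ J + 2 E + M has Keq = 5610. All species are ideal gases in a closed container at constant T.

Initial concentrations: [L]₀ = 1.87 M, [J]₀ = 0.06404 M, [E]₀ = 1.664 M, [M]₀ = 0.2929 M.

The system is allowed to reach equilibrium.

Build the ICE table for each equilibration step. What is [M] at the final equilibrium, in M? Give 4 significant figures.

Q₀ = 0.02777 vs Keq = 5610 ⇒ Q<K, forward
Step 1:
                   L          J          E          M
  init          1.87    0.06404      1.664     0.2929
  Δ           -1.849      1.849      3.698      1.849
  eq           0.021      1.913      5.362      2.142
  solve Keq expr → x = 1.849; check Q = 5610

[M]_eq = 2.142 M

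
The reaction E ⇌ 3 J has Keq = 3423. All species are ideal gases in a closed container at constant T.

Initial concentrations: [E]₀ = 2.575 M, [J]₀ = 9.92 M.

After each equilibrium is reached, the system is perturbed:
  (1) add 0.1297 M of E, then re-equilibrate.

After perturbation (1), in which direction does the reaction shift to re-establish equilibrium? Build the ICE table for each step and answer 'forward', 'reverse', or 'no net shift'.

Direction: forward

Q₀ = 379.1 vs Keq = 3423 ⇒ Q<K, forward
Step 1:
                   E          J
  Initial      2.575       9.92
  Change      -1.627      4.882
  Equil       0.9475       14.8
  solve Keq expr → x = 1.627; check Q = 3423
Then add 0.1297 M of E.
Step 2:
                   E          J
  Initial      1.077       14.8
  Change    -0.08179     0.2454
  Equil       0.9954      15.05
  solve Keq expr → x = 0.08179; check Q = 3423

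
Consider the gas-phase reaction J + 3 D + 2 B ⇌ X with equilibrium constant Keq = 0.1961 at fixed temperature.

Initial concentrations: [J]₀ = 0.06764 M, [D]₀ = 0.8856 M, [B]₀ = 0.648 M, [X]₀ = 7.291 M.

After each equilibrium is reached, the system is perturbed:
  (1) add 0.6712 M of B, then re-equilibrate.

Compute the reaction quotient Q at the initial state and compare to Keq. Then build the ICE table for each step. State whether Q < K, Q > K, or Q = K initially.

Q₀ = 369.6; Q > K (proceeds reverse)

Q₀ = 369.6 vs Keq = 0.1961 ⇒ Q>K, reverse
Step 1:
                   J          D          B          X
  Initial    0.06764     0.8856      0.648      7.291
  Change      0.5647      1.694      1.129    -0.5647
  Equil       0.6324       2.58      1.777      6.726
  solve Keq expr → x = -0.5647; check Q = 0.1961
Then add 0.6712 M of B.
Step 2:
                   J          D          B          X
  Initial     0.6324       2.58      2.449      6.726
  Change    -0.08863    -0.2659    -0.1773    0.08863
  Equil       0.5437      2.314      2.271      6.815
  solve Keq expr → x = 0.08863; check Q = 0.1961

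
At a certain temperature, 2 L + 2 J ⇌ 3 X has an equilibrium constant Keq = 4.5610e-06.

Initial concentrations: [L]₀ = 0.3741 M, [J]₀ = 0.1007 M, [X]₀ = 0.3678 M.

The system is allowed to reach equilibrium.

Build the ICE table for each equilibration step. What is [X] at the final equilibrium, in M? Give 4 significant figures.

[X]_eq = 0.005868 M

Q₀ = 35.06 vs Keq = 4.5610e-06 ⇒ Q>K, reverse
Step 1:
                    L           J           X
  I            0.3741      0.1007      0.3678
  C            0.2413      0.2413     -0.3619
  E            0.6154       0.342    0.005868
  solve Keq expr → x = -0.1206; check Q = 4.5610e-06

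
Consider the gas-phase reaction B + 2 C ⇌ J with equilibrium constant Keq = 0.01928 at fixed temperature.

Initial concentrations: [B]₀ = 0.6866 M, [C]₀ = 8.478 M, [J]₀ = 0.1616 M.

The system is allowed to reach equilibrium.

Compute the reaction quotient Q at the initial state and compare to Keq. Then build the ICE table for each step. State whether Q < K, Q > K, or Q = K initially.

Q₀ = 0.003275 vs Keq = 0.01928 ⇒ Q<K, forward
Step 1:
                  B         C         J
  Initial    0.6866     8.478    0.1616
  Change    -0.3004   -0.6008    0.3004
  Equil      0.3862     7.877     0.462
  solve Keq expr → x = 0.3004; check Q = 0.01928

Q₀ = 0.003275; Q < K (proceeds forward)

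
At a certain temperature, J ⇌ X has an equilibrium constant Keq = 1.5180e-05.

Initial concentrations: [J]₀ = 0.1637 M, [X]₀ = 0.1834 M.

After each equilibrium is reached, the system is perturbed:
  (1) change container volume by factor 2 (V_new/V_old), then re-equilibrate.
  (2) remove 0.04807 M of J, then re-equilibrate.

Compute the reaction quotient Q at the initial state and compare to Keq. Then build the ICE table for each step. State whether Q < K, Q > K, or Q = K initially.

Q₀ = 1.12 vs Keq = 1.5180e-05 ⇒ Q>K, reverse
Step 1:
                    J           X
  I            0.1637      0.1834
  C            0.1834     -0.1834
  E            0.3471  5.2689e-06
  solve Keq expr → x = -0.1834; check Q = 1.5180e-05
Then change container volume by factor 2 (V_new/V_old).
Step 2:
                    J           X
  I            0.1735  2.6344e-06
  C                 0           0
  E            0.1735  2.6344e-06
  solve Keq expr → x = 0; check Q = 1.5180e-05
Then remove 0.04807 M of J.
Step 3:
                    J           X
  I            0.1255  2.6344e-06
  C        7.2969e-07 -7.2969e-07
  E            0.1255  1.9048e-06
  solve Keq expr → x = -7.2969e-07; check Q = 1.5180e-05

Q₀ = 1.12; Q > K (proceeds reverse)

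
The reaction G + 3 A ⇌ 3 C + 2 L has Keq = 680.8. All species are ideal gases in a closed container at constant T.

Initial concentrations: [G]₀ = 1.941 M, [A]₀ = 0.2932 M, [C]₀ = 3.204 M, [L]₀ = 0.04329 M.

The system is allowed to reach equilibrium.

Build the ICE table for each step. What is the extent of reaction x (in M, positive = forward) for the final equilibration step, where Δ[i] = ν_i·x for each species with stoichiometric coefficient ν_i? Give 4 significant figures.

Q₀ = 1.26 vs Keq = 680.8 ⇒ Q<K, forward
Step 1:
                  G         A         C         L
  I           1.941    0.2932     3.204   0.04329
  C        -0.06521   -0.1956    0.1956    0.1304
  E           1.876   0.09756       3.4    0.1737
  solve Keq expr → x = 0.06521; check Q = 680.8

x = 0.06521 M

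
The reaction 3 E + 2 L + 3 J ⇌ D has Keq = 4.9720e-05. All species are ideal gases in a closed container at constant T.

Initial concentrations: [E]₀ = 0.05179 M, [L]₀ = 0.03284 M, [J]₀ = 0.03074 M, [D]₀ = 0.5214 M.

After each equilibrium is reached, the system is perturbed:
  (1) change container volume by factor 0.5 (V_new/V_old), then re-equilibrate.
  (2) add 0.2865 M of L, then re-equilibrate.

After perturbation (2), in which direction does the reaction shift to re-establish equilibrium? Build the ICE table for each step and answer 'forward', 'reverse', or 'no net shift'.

Q₀ = 1.1982e+11 vs Keq = 4.9720e-05 ⇒ Q>K, reverse
Step 1:
                  E         L         J         D
  init      0.05179   0.03284   0.03074    0.5214
  Δ           1.561     1.041     1.561   -0.5204
  eq          1.613     1.074     1.592 9.7076e-04
  solve Keq expr → x = -0.5204; check Q = 4.9720e-05
Then change container volume by factor 0.5 (V_new/V_old).
Step 2:
                  E         L         J         D
  init        3.226     2.147     3.184  0.001942
  Δ         -0.3178   -0.2119   -0.3178    0.1059
  eq          2.908     1.936     2.866    0.1079
  solve Keq expr → x = 0.1059; check Q = 4.9720e-05
Then add 0.2865 M of L.
Step 3:
                  E         L         J         D
  init        2.908     2.222     2.866    0.1079
  Δ        -0.04952  -0.03301  -0.04952   0.01651
  eq          2.859     2.189     2.817    0.1244
  solve Keq expr → x = 0.01651; check Q = 4.9720e-05

Direction: forward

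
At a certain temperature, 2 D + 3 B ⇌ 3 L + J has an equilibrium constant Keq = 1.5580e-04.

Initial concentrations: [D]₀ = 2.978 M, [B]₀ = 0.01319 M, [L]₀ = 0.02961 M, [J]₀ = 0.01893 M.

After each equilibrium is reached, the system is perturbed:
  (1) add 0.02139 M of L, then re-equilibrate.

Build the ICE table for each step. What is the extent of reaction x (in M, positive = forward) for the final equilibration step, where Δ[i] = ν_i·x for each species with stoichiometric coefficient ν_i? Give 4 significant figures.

x = -0.004255 M

Q₀ = 0.02415 vs Keq = 1.5580e-04 ⇒ Q>K, reverse
Step 1:
                  D         B         L         J
  init        2.978   0.01319   0.02961   0.01893
  Δ         0.01065   0.01597  -0.01597 -0.005324
  eq          2.989   0.02916   0.01364   0.01361
  solve Keq expr → x = -0.005324; check Q = 1.5580e-04
Then add 0.02139 M of L.
Step 2:
                  D         B         L         J
  init        2.989   0.02916   0.03503   0.01361
  Δ        0.008511   0.01277  -0.01277 -0.004255
  eq          2.997   0.04193   0.02226  0.009351
  solve Keq expr → x = -0.004255; check Q = 1.5580e-04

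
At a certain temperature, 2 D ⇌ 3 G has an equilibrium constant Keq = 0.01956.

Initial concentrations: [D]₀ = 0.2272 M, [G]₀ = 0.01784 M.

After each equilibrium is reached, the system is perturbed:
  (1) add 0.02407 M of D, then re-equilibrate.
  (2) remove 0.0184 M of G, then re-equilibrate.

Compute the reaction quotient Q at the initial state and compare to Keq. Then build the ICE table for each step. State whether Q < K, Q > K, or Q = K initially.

Q₀ = 1.0999e-04; Q < K (proceeds forward)

Q₀ = 1.0999e-04 vs Keq = 0.01956 ⇒ Q<K, forward
Step 1:
                  D         G
  Initial    0.2272   0.01784
  Change   -0.04569   0.06854
  Equil      0.1815   0.08638
  solve Keq expr → x = 0.02285; check Q = 0.01956
Then add 0.02407 M of D.
Step 2:
                  D         G
  Initial    0.2056   0.08638
  Change  -0.004141  0.006212
  Equil      0.2014   0.09259
  solve Keq expr → x = 0.002071; check Q = 0.01956
Then remove 0.0184 M of G.
Step 3:
                  D         G
  Initial    0.2014   0.07419
  Change   -0.01017   0.01526
  Equil      0.1913   0.08944
  solve Keq expr → x = 0.005086; check Q = 0.01956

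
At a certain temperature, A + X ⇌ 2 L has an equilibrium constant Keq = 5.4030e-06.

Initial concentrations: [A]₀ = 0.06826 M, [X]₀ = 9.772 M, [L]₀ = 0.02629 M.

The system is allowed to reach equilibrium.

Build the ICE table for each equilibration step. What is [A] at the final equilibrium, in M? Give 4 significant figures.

[A]_eq = 0.08037 M

Q₀ = 0.001036 vs Keq = 5.4030e-06 ⇒ Q>K, reverse
Step 1:
                  A         X         L
  Initial   0.06826     9.772   0.02629
  Change    0.01211   0.01211  -0.02423
  Equil     0.08037     9.784  0.002061
  solve Keq expr → x = -0.01211; check Q = 5.4030e-06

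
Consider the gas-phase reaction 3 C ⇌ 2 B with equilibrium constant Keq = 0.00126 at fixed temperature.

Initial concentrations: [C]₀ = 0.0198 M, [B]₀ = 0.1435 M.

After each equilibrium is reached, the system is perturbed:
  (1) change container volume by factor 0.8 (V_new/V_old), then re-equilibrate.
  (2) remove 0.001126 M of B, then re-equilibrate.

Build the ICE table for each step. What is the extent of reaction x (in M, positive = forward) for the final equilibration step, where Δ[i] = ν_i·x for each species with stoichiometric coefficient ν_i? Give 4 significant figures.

Q₀ = 2653 vs Keq = 0.00126 ⇒ Q>K, reverse
Step 1:
                    C           B
  I            0.0198      0.1435
  C            0.2094     -0.1396
  E            0.2292    0.003895
  solve Keq expr → x = -0.0698; check Q = 0.00126
Then change container volume by factor 0.8 (V_new/V_old).
Step 2:
                    C           B
  I            0.2865    0.004869
  C       -8.2674e-04  5.5116e-04
  E            0.2857     0.00542
  solve Keq expr → x = 2.7558e-04; check Q = 0.00126
Then remove 0.001126 M of B.
Step 3:
                    C           B
  I            0.2857    0.004294
  C          -0.00162     0.00108
  E            0.2841    0.005374
  solve Keq expr → x = 5.3998e-04; check Q = 0.00126

x = 5.3998e-04 M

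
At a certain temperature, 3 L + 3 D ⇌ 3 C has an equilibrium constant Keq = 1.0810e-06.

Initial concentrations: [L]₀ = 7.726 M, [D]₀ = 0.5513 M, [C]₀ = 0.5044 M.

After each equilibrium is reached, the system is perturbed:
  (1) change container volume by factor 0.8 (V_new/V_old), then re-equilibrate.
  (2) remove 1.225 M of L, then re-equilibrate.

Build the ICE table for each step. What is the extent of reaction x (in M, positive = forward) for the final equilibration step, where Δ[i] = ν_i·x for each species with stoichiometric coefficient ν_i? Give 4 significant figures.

x = -0.004536 M

Q₀ = 0.001661 vs Keq = 1.0810e-06 ⇒ Q>K, reverse
Step 1:
                    L           D           C
  init          7.726      0.5513      0.5044
  Δ            0.4229      0.4229     -0.4229
  eq            8.149      0.9742     0.08148
  solve Keq expr → x = -0.141; check Q = 1.0810e-06
Then change container volume by factor 0.8 (V_new/V_old).
Step 2:
                    L           D           C
  init          10.19       1.218      0.1018
  Δ           -0.0228     -0.0228      0.0228
  eq            10.16       1.195      0.1246
  solve Keq expr → x = 0.0076; check Q = 1.0810e-06
Then remove 1.225 M of L.
Step 3:
                    L           D           C
  init          8.938       1.195      0.1246
  Δ           0.01361     0.01361    -0.01361
  eq            8.952       1.209       0.111
  solve Keq expr → x = -0.004536; check Q = 1.0810e-06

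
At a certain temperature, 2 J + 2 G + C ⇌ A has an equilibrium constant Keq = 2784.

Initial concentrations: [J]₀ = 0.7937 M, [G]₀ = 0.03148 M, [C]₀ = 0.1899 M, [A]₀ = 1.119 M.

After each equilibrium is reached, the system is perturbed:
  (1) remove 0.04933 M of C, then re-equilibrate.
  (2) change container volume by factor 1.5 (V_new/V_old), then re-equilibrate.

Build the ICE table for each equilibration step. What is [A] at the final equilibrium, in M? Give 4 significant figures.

Q₀ = 9439 vs Keq = 2784 ⇒ Q>K, reverse
Step 1:
                    J           G           C           A
  init         0.7937     0.03148      0.1899       1.119
  Δ           0.02295     0.02295     0.01147    -0.01147
  eq           0.8166     0.05443      0.2014       1.108
  solve Keq expr → x = -0.01147; check Q = 2784
Then remove 0.04933 M of C.
Step 2:
                    J           G           C           A
  init         0.8166     0.05443       0.152       1.108
  Δ          0.006897    0.006897    0.003449   -0.003449
  eq           0.8235     0.06132      0.1555       1.104
  solve Keq expr → x = -0.003449; check Q = 2784
Then change container volume by factor 1.5 (V_new/V_old).
Step 3:
                    J           G           C           A
  init          0.549     0.04088      0.1037      0.7361
  Δ           0.03738     0.03738     0.01869    -0.01869
  eq           0.5864     0.07826      0.1223      0.7174
  solve Keq expr → x = -0.01869; check Q = 2784

[A]_eq = 0.7174 M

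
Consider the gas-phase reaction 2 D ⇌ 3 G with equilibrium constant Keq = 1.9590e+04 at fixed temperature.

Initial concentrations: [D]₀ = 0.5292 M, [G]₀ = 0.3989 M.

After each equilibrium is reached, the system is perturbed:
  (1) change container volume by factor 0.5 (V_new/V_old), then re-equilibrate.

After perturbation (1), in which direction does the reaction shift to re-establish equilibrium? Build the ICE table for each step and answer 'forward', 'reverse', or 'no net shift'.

Q₀ = 0.2266 vs Keq = 1.9590e+04 ⇒ Q<K, forward
Step 1:
                  D         G
  Initial    0.5292    0.3989
  Change    -0.5201    0.7801
  Equil    0.009146     1.179
  solve Keq expr → x = 0.26; check Q = 1.9590e+04
Then change container volume by factor 0.5 (V_new/V_old).
Step 2:
                  D         G
  Initial   0.01829     2.358
  Change   0.007395  -0.01109
  Equil     0.02569     2.347
  solve Keq expr → x = -0.003697; check Q = 1.9590e+04

Direction: reverse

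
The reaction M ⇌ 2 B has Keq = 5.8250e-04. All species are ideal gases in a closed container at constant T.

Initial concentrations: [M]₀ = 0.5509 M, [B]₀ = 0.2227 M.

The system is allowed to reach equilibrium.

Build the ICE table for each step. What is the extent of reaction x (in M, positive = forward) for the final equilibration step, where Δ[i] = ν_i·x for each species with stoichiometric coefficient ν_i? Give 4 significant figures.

x = -0.1016 M

Q₀ = 0.09003 vs Keq = 5.8250e-04 ⇒ Q>K, reverse
Step 1:
                    M           B
  Initial      0.5509      0.2227
  Change       0.1016     -0.2032
  Equil        0.6525      0.0195
  solve Keq expr → x = -0.1016; check Q = 5.8250e-04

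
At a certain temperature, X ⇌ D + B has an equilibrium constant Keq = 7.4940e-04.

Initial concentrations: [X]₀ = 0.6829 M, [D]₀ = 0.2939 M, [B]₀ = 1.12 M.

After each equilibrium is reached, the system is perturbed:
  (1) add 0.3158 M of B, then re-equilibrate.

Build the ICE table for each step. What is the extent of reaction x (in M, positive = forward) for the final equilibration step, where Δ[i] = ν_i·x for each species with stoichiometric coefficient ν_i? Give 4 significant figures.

Q₀ = 0.482 vs Keq = 7.4940e-04 ⇒ Q>K, reverse
Step 1:
                    X           D           B
  Initial      0.6829      0.2939        1.12
  Change        0.293      -0.293      -0.293
  Equil        0.9759  8.8436e-04       0.827
  solve Keq expr → x = -0.293; check Q = 7.4940e-04
Then add 0.3158 M of B.
Step 2:
                    X           D           B
  Initial      0.9759  8.8436e-04       1.143
  Change   2.4409e-04 -2.4409e-04 -2.4409e-04
  Equil        0.9762  6.4027e-04       1.143
  solve Keq expr → x = -2.4409e-04; check Q = 7.4940e-04

x = -2.4409e-04 M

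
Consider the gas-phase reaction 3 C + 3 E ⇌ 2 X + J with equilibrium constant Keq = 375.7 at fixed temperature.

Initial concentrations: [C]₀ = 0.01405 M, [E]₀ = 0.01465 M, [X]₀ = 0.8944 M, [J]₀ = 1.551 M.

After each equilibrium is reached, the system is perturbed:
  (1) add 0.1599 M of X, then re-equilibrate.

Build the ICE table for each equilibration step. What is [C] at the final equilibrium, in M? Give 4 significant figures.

Q₀ = 1.4228e+11 vs Keq = 375.7 ⇒ Q>K, reverse
Step 1:
                    C           E           X           J
  Initial     0.01405     0.01465      0.8944       1.551
  Change       0.3323      0.3323     -0.2215     -0.1108
  Equil        0.3464       0.347      0.6729        1.44
  solve Keq expr → x = -0.1108; check Q = 375.7
Then add 0.1599 M of X.
Step 2:
                    C           E           X           J
  Initial      0.3464       0.347      0.8328        1.44
  Change      0.02292     0.02292    -0.01528   -0.007639
  Equil        0.3693      0.3699      0.8175       1.433
  solve Keq expr → x = -0.007639; check Q = 375.7

[C]_eq = 0.3693 M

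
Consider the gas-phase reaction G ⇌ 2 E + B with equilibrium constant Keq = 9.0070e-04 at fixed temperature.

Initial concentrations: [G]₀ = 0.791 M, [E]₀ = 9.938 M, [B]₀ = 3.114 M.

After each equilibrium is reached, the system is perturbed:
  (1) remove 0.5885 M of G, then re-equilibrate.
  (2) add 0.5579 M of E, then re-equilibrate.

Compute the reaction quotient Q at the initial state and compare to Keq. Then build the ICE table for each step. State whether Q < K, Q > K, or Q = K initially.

Q₀ = 388.8; Q > K (proceeds reverse)

Q₀ = 388.8 vs Keq = 9.0070e-04 ⇒ Q>K, reverse
Step 1:
                  G         E         B
  I           0.791     9.938     3.114
  C           3.114    -6.227    -3.114
  E           3.905     3.711 2.5545e-04
  solve Keq expr → x = -3.114; check Q = 9.0070e-04
Then remove 0.5885 M of G.
Step 2:
                  G         E         B
  I           3.316     3.711 2.5545e-04
  C       3.8488e-05 -7.6977e-05 -3.8488e-05
  E           3.316      3.71 2.1696e-04
  solve Keq expr → x = -3.8488e-05; check Q = 9.0070e-04
Then add 0.5579 M of E.
Step 3:
                  G         E         B
  I           3.316     4.268 2.1696e-04
  C       5.2999e-05 -1.0600e-04 -5.2999e-05
  E           3.316     4.268 1.6396e-04
  solve Keq expr → x = -5.2999e-05; check Q = 9.0070e-04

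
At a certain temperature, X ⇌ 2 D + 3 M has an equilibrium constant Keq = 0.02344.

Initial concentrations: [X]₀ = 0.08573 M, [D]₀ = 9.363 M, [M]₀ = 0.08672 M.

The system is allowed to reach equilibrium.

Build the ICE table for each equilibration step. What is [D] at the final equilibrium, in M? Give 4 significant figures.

[D]_eq = 9.325 M

Q₀ = 0.6669 vs Keq = 0.02344 ⇒ Q>K, reverse
Step 1:
                  X         D         M
  init      0.08573     9.363   0.08672
  Δ         0.01876  -0.03753  -0.05629
  eq         0.1045     9.325   0.03043
  solve Keq expr → x = -0.01876; check Q = 0.02344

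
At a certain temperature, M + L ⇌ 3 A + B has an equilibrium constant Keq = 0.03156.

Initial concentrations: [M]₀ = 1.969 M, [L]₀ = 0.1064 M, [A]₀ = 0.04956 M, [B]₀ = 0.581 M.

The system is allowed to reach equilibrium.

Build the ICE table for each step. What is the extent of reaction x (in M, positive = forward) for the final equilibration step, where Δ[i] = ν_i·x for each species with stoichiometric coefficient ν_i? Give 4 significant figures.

Q₀ = 3.3758e-04 vs Keq = 0.03156 ⇒ Q<K, forward
Step 1:
                    M           L           A           B
  I             1.969      0.1064     0.04956       0.581
  C           -0.0442     -0.0442      0.1326      0.0442
  E             1.925      0.0622      0.1822      0.6252
  solve Keq expr → x = 0.0442; check Q = 0.03156

x = 0.0442 M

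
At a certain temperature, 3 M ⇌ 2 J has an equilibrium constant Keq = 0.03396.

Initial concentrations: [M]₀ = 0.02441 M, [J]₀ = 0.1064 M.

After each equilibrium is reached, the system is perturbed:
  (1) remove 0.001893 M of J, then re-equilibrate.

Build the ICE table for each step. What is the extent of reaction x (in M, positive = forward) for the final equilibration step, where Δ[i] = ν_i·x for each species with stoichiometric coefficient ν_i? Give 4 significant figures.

x = 8.1035e-04 M

Q₀ = 778.4 vs Keq = 0.03396 ⇒ Q>K, reverse
Step 1:
                  M         J
  init      0.02441    0.1064
  Δ           0.141    -0.094
  eq         0.1654    0.0124
  solve Keq expr → x = -0.047; check Q = 0.03396
Then remove 0.001893 M of J.
Step 2:
                  M         J
  init       0.1654    0.0105
  Δ       -0.002431  0.001621
  eq          0.163   0.01213
  solve Keq expr → x = 8.1035e-04; check Q = 0.03396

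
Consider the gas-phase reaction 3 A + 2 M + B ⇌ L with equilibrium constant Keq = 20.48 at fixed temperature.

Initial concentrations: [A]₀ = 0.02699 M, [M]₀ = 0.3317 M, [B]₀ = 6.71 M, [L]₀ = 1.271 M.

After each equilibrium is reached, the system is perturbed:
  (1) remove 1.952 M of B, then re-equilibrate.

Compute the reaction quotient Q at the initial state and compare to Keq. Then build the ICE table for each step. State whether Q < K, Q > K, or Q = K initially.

Q₀ = 8.7564e+04 vs Keq = 20.48 ⇒ Q>K, reverse
Step 1:
                  A         M         B         L
  init      0.02699    0.3317      6.71     1.271
  Δ          0.2867    0.1911   0.09555  -0.09555
  eq         0.3136    0.5228     6.806     1.175
  solve Keq expr → x = -0.09555; check Q = 20.48
Then remove 1.952 M of B.
Step 2:
                  A         M         B         L
  init       0.3136    0.5228     4.854     1.175
  Δ         0.02812   0.01875  0.009375 -0.009375
  eq         0.3418    0.5416     4.863     1.166
  solve Keq expr → x = -0.009375; check Q = 20.48

Q₀ = 8.7564e+04; Q > K (proceeds reverse)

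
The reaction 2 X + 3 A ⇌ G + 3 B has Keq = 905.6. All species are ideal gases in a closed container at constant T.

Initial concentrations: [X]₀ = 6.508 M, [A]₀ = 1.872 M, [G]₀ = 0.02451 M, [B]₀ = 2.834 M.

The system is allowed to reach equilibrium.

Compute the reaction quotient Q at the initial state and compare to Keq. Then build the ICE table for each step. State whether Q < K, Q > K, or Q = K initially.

Q₀ = 0.002008 vs Keq = 905.6 ⇒ Q<K, forward
Step 1:
                    X           A           G           B
  I             6.508       1.872     0.02451       2.834
  C            -1.161      -1.741      0.5804       1.741
  E             5.347      0.1308      0.6049       4.575
  solve Keq expr → x = 0.5804; check Q = 905.6

Q₀ = 0.002008; Q < K (proceeds forward)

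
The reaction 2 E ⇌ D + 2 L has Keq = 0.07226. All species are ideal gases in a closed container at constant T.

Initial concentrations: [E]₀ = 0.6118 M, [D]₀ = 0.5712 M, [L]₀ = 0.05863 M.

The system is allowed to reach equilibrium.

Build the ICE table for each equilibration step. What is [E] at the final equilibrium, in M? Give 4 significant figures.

[E]_eq = 0.5005 M

Q₀ = 0.005246 vs Keq = 0.07226 ⇒ Q<K, forward
Step 1:
                  E         D         L
  init       0.6118    0.5712   0.05863
  Δ         -0.1113   0.05565    0.1113
  eq         0.5005    0.6269    0.1699
  solve Keq expr → x = 0.05565; check Q = 0.07226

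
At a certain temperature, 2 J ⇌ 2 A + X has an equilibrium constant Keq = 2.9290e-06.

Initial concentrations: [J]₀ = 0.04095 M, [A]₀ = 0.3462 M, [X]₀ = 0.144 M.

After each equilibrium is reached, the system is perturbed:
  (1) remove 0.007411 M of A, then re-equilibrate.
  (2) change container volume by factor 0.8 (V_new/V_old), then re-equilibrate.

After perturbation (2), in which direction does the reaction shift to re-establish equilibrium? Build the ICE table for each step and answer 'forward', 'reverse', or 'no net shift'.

Q₀ = 10.29 vs Keq = 2.9290e-06 ⇒ Q>K, reverse
Step 1:
                   J          A          X
  Initial    0.04095     0.3462      0.144
  Change      0.2878    -0.2878    -0.1439
  Equil       0.3288    0.05839 9.2870e-05
  solve Keq expr → x = -0.1439; check Q = 2.9290e-06
Then remove 0.007411 M of A.
Step 2:
                   J          A          X
  Initial     0.3288    0.05097 9.2870e-05
  Change  -5.7302e-05 5.7302e-05 2.8651e-05
  Equil       0.3287    0.05103 1.2152e-04
  solve Keq expr → x = 2.8651e-05; check Q = 2.9290e-06
Then change container volume by factor 0.8 (V_new/V_old).
Step 3:
                   J          A          X
  Initial     0.4109    0.06379 1.5190e-04
  Change  6.0229e-05 -6.0229e-05 -3.0115e-05
  Equil       0.4109    0.06373 1.2179e-04
  solve Keq expr → x = -3.0115e-05; check Q = 2.9290e-06

Direction: reverse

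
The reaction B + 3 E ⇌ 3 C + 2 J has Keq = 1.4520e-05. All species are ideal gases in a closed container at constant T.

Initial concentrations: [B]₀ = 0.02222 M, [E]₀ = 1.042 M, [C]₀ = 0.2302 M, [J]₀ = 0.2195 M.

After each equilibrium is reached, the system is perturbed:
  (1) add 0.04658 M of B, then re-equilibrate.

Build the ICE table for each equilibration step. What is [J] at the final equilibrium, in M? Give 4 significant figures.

[J]_eq = 0.109 M

Q₀ = 0.02338 vs Keq = 1.4520e-05 ⇒ Q>K, reverse
Step 1:
                    B           E           C           J
  I           0.02222       1.042      0.2302      0.2195
  C           0.05755      0.1727     -0.1727     -0.1151
  E           0.07977       1.215     0.05754      0.1044
  solve Keq expr → x = -0.05755; check Q = 1.4520e-05
Then add 0.04658 M of B.
Step 2:
                    B           E           C           J
  I            0.1264       1.215     0.05754      0.1044
  C         -0.002292   -0.006875    0.006875    0.004583
  E            0.1241       1.208     0.06441       0.109
  solve Keq expr → x = 0.002292; check Q = 1.4520e-05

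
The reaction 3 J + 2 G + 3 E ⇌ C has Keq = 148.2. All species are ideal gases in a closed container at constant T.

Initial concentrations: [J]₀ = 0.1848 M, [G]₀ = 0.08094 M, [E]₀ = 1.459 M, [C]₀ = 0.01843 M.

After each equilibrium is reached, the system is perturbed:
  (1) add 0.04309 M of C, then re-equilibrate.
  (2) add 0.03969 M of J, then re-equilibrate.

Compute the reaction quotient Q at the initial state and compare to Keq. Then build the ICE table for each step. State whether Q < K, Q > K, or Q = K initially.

Q₀ = 143.5 vs Keq = 148.2 ⇒ Q<K, forward
Step 1:
                  J         G         E         C
  Initial    0.1848   0.08094     1.459   0.01843
  Change  -6.0687e-04 -4.0458e-04 -6.0687e-04 2.0229e-04
  Equil      0.1842   0.08054     1.458   0.01863
  solve Keq expr → x = 2.0229e-04; check Q = 148.2
Then add 0.04309 M of C.
Step 2:
                  J         G         E         C
  Initial    0.1842   0.08054     1.458   0.06172
  Change    0.03179   0.02119   0.03179   -0.0106
  Equil       0.216    0.1017      1.49   0.05113
  solve Keq expr → x = -0.0106; check Q = 148.2
Then add 0.03969 M of J.
Step 3:
                  J         G         E         C
  Initial    0.2557    0.1017      1.49   0.05113
  Change   -0.01483 -0.009888  -0.01483  0.004944
  Equil      0.2408   0.09184     1.475   0.05607
  solve Keq expr → x = 0.004944; check Q = 148.2

Q₀ = 143.5; Q < K (proceeds forward)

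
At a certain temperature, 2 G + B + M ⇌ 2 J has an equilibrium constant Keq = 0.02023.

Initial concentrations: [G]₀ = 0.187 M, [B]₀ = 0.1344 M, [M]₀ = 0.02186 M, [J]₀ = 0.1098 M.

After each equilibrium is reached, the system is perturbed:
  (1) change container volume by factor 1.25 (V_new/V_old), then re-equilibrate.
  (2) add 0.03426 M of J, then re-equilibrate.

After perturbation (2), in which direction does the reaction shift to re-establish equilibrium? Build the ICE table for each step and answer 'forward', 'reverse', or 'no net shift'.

Q₀ = 117.3 vs Keq = 0.02023 ⇒ Q>K, reverse
Step 1:
                   G          B          M          J
  Initial      0.187     0.1344    0.02186     0.1098
  Change      0.1049    0.05245    0.05245    -0.1049
  Equil       0.2919     0.1869    0.07431   0.004892
  solve Keq expr → x = -0.05245; check Q = 0.02023
Then change container volume by factor 1.25 (V_new/V_old).
Step 2:
                   G          B          M          J
  Initial     0.2335     0.1495    0.05945   0.003914
  Change  7.5862e-04 3.7931e-04 3.7931e-04 -7.5862e-04
  Equil       0.2343     0.1499    0.05983   0.003155
  solve Keq expr → x = -3.7931e-04; check Q = 0.02023
Then add 0.03426 M of J.
Step 3:
                   G          B          M          J
  Initial     0.2343     0.1499    0.05983    0.03742
  Change     0.03313    0.01656    0.01656   -0.03313
  Equil       0.2674     0.1664    0.07639   0.004289
  solve Keq expr → x = -0.01656; check Q = 0.02023

Direction: reverse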